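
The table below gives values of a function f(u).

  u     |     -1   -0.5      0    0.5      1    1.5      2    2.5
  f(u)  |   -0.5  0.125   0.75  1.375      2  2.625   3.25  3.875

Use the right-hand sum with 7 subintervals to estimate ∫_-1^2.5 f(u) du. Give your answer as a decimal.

7

Δu = 0.5.
Sum = 0.5·[0.125 + 0.75 + 1.375 + 2 + 2.625 + 3.25 + 3.875] = 7.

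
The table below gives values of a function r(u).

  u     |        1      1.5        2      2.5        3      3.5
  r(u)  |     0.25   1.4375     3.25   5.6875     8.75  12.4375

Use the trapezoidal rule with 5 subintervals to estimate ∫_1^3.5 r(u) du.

Δu = 0.5.
T_5 = (0.5/2)·[0.25 + 2·1.4375 + 2·3.25 + 2·5.6875 + 2·8.75 + 12.4375] = 12.734375.

12.734375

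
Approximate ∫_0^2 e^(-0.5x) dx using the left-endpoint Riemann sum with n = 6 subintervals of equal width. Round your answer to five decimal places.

Δx = (2 − 0)/6 = 1/3.
Left endpoints: 0, 1/3, 2/3, 1, 4/3, 5/3.
f(0) ≈ 1.00000, f(1/3) ≈ 0.84648, f(2/3) ≈ 0.71653, f(1) ≈ 0.60653, f(4/3) ≈ 0.51342, f(5/3) ≈ 0.43460.
Sum = Δx · [f(0) + f(1/3) + f(2/3) + ...].
Sum ≈ 1.37252.

1.37252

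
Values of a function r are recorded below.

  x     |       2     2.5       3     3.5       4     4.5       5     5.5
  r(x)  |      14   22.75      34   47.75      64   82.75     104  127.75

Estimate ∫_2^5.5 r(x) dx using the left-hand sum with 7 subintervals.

Δx = 0.5.
Sum = 0.5·[14 + 22.75 + 34 + 47.75 + 64 + 82.75 + 104] = 184.625.

184.625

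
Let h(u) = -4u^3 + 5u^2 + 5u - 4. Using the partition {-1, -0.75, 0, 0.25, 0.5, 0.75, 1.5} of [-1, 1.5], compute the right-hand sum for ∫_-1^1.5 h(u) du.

Subinterval widths: 0.25, 0.75, 0.25, 0.25, 0.25, 0.75.
Right endpoints: -0.75, 0, 0.25, 0.5, 0.75, 1.5.
h(-0.75) = -3.25, h(0) = -4, h(0.25) = -2.5, h(0.5) = -0.75, h(0.75) = 0.875, h(1.5) = 1.25.
Sum = Σ Δu_i · h(u_i).
Sum = -3.46875.

-3.46875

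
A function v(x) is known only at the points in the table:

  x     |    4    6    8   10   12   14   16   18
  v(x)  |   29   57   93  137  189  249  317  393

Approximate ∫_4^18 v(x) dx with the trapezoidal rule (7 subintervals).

Δx = 2.
T_7 = (2/2)·[29 + 2·57 + 2·93 + 2·137 + 2·189 + 2·249 + 2·317 + 393] = 2506.

2506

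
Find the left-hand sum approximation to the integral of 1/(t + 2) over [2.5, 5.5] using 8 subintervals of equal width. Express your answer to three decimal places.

0.528

Δt = (5.5 − 2.5)/8 = 0.375.
Left endpoints: 2.5, 2.875, 3.25, 3.625, 4, 4.375, 4.75, 5.125.
f(2.5) = 2/9, f(2.875) = 8/39, f(3.25) = 4/21, f(3.625) = 8/45, f(4) = 1/6, f(4.375) = 8/51, f(4.75) = 4/27, f(5.125) = 8/57.
Sum = Δt · [f(2.5) + f(2.875) + f(3.25) + ...].
Sum ≈ 0.528.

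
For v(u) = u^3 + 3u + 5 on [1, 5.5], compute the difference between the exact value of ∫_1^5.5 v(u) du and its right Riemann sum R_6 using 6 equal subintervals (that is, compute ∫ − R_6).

Exact integral: ∫_1^5.5 v(u) du = 294.890625.
R_6 = 366.08203125.
Error = 294.890625 − 366.08203125 = -71.19140625.

-71.19140625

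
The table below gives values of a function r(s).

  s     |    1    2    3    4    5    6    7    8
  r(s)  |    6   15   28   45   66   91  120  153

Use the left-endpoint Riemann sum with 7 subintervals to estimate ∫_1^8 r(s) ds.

Δs = 1.
Sum = 1·[6 + 15 + 28 + 45 + 66 + 91 + 120] = 371.

371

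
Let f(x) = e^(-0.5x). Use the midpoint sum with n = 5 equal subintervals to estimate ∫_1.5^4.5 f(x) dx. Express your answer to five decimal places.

0.73119

Δx = (4.5 − 1.5)/5 = 0.6.
Midpoints: 1.8, 2.4, 3, 3.6, 4.2.
f(1.8) ≈ 0.40657, f(2.4) ≈ 0.30119, f(3) ≈ 0.22313, f(3.6) ≈ 0.16530, f(4.2) ≈ 0.12246.
Sum = Δx · [f(1.8) + f(2.4) + f(3) + f(3.6) + f(4.2)].
Sum ≈ 0.73119.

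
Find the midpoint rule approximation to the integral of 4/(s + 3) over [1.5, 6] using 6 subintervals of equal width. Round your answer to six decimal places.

2.769137

Δs = (6 − 1.5)/6 = 0.75.
Midpoints: 1.875, 2.625, 3.375, 4.125, 4.875, 5.625.
f(1.875) = 32/39, f(2.625) = 32/45, f(3.375) = 32/51, f(4.125) = 32/57, f(4.875) = 32/63, f(5.625) = 32/69.
Sum = Δs · [f(1.875) + f(2.625) + f(3.375) + ...].
Sum ≈ 2.769137.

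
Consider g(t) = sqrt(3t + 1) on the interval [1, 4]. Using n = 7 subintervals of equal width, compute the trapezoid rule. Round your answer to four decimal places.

Δt = (4 − 1)/7 = 3/7.
g(1) ≈ 2.0000, g(10/7) ≈ 2.2991, g(13/7) ≈ 2.5635, g(16/7) ≈ 2.8031, g(19/7) ≈ 3.0237, g(22/7) ≈ 3.2293, g(25/7) ≈ 3.4226, g(4) ≈ 3.6056.
T_7 = (Δt/2)·[g(t_0) + 2g(t_1) + ... + 2g(t_{6}) + g(t_7)].
Sum ≈ 8.6332.

8.6332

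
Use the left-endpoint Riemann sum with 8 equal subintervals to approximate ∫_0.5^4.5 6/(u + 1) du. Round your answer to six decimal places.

8.573810

Δu = (4.5 − 0.5)/8 = 0.5.
Left endpoints: 0.5, 1, 1.5, 2, 2.5, 3, 3.5, 4.
f(0.5) = 4, f(1) = 3, f(1.5) = 2.4, f(2) = 2, f(2.5) = 12/7, f(3) = 1.5, f(3.5) = 4/3, f(4) = 1.2.
Sum = Δu · [f(0.5) + f(1) + f(1.5) + ...].
Sum ≈ 8.573810.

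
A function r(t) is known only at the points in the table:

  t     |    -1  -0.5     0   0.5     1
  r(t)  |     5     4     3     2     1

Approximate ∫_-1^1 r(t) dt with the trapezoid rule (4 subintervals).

6

Δt = 0.5.
T_4 = (0.5/2)·[5 + 2·4 + 2·3 + 2·2 + 1] = 6.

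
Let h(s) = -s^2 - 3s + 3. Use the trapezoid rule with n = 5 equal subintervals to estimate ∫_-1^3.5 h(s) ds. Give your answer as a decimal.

-18.6075

Δs = (3.5 − (-1))/5 = 0.9.
h(-1) = 5, h(-0.1) = 3.29, h(0.8) = -0.04, h(1.7) = -4.99, h(2.6) = -11.56, h(3.5) = -19.75.
T_5 = (Δs/2)·[h(s_0) + 2h(s_1) + ... + 2h(s_{4}) + h(s_5)].
Sum = -18.6075.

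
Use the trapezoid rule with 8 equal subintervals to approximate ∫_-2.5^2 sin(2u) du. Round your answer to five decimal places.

Δu = (2 − (-2.5))/8 = 0.5625.
f(-2.5) ≈ 0.95892, f(-1.9375) ≈ 0.66940, f(-1.375) ≈ -0.38166, f(-0.8125) ≈ -0.99853, f(-0.25) ≈ -0.47943, f(0.3125) ≈ 0.58510, f(0.875) ≈ 0.98399, f(1.4375) ≈ 0.26345, f(2) ≈ -0.75680.
T_8 = (Δu/2)·[f(u_0) + 2f(u_1) + ... + 2f(u_{7}) + f(u_8)].
Sum ≈ 0.41815.

0.41815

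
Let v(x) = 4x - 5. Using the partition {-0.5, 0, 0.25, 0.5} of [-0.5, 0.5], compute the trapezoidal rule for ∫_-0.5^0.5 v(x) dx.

-5

Subinterval widths: 0.5, 0.25, 0.25.
v(-0.5) = -7, v(0) = -5, v(0.25) = -4, v(0.5) = -3.
On each subinterval the trapezoid contributes (Δx_i/2)·[v(x_{i-1}) + v(x_i)].
Sum = -5.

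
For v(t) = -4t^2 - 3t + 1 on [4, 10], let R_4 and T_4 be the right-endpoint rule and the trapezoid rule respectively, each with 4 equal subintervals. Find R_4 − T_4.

R_4 = -1642.5.
T_4 = -1377.
R_4 − T_4 = -265.5.

-265.5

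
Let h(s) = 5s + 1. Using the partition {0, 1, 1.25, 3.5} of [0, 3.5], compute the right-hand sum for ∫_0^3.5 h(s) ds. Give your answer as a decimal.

Subinterval widths: 1, 0.25, 2.25.
Right endpoints: 1, 1.25, 3.5.
h(1) = 6, h(1.25) = 7.25, h(3.5) = 18.5.
Sum = Σ Δs_i · h(s_i).
Sum = 49.4375.

49.4375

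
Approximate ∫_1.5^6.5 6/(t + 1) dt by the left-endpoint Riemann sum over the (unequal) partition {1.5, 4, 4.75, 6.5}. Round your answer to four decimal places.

8.7261

Subinterval widths: 2.5, 0.75, 1.75.
Left endpoints: 1.5, 4, 4.75.
f(1.5) = 2.4, f(4) = 1.2, f(4.75) = 24/23.
Sum = Σ Δt_i · f(t_i).
Sum ≈ 8.7261.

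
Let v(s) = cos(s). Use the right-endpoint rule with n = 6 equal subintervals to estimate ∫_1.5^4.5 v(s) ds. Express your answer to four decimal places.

Δs = (4.5 − 1.5)/6 = 0.5.
Right endpoints: 2, 2.5, 3, 3.5, 4, 4.5.
v(2) ≈ -0.4161, v(2.5) ≈ -0.8011, v(3) ≈ -0.9900, v(3.5) ≈ -0.9365, v(4) ≈ -0.6536, v(4.5) ≈ -0.2108.
Sum = Δs · [v(2) + v(2.5) + v(3) + ...].
Sum ≈ -2.0041.

-2.0041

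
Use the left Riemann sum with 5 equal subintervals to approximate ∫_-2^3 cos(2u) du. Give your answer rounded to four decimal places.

-1.1396

Δu = (3 − (-2))/5 = 1.
Left endpoints: -2, -1, 0, 1, 2.
f(-2) ≈ -0.6536, f(-1) ≈ -0.4161, f(0) ≈ 1.0000, f(1) ≈ -0.4161, f(2) ≈ -0.6536.
Sum = Δu · [f(-2) + f(-1) + f(0) + f(1) + f(2)].
Sum ≈ -1.1396.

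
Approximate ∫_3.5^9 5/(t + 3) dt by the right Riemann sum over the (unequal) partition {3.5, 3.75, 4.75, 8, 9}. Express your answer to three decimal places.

Subinterval widths: 0.25, 1, 3.25, 1.
Right endpoints: 3.75, 4.75, 8, 9.
f(3.75) = 20/27, f(4.75) = 20/31, f(8) = 5/11, f(9) = 5/12.
Sum = Σ Δt_i · f(t_i).
Sum ≈ 2.724.

2.724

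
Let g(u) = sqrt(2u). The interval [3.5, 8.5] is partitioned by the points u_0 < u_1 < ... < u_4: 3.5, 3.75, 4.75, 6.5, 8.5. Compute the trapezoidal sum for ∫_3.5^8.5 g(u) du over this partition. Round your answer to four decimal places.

17.1639

Subinterval widths: 0.25, 1, 1.75, 2.
g(3.5) ≈ 2.6458, g(3.75) ≈ 2.7386, g(4.75) ≈ 3.0822, g(6.5) ≈ 3.6056, g(8.5) ≈ 4.1231.
On each subinterval the trapezoid contributes (Δu_i/2)·[g(u_{i-1}) + g(u_i)].
Sum ≈ 17.1639.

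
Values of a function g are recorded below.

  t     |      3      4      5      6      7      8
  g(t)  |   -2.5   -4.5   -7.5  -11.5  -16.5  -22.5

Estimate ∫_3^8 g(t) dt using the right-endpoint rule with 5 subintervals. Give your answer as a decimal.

Δt = 1.
Sum = 1·[(-4.5) + (-7.5) + (-11.5) + (-16.5) + (-22.5)] = -62.5.

-62.5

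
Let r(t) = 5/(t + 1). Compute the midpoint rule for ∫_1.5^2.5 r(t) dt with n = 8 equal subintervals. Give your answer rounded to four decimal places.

1.6821

Δt = (2.5 − 1.5)/8 = 0.125.
Midpoints: 1.5625, 1.6875, 1.8125, 1.9375, 2.0625, 2.1875, 2.3125, 2.4375.
r(1.5625) = 80/41, r(1.6875) = 80/43, r(1.8125) = 16/9, r(1.9375) = 80/47, r(2.0625) = 80/49, r(2.1875) = 80/51, r(2.3125) = 80/53, r(2.4375) = 16/11.
Sum = Δt · [r(1.5625) + r(1.6875) + r(1.8125) + ...].
Sum ≈ 1.6821.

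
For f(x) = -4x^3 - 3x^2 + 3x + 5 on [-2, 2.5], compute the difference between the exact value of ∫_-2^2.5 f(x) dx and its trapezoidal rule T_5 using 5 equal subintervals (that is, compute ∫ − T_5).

Exact integral: ∫_-2^2.5 f(x) dx = -20.8125.
T_5 = -24.4575.
Error = -20.8125 − (-24.4575) = 3.645.

3.645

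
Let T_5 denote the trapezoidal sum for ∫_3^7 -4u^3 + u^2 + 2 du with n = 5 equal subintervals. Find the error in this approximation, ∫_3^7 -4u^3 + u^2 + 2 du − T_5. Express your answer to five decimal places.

25.17333

Exact integral: ∫_3^7 f(u) du ≈ -2206.6666667.
T_5 = -2231.84.
Error ≈ -2206.6666667 − (-2231.84) ≈ 25.17333.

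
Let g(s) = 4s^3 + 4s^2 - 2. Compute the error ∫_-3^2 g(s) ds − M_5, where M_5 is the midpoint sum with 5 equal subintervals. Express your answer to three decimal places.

-0.833

Exact integral: ∫_-3^2 g(s) ds ≈ -28.33333.
M_5 = -27.5.
Error ≈ -28.33333 − (-27.5) ≈ -0.833.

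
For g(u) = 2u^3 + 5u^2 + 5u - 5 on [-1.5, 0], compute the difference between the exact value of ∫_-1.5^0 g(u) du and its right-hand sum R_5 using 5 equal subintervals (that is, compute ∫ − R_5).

-0.46125

Exact integral: ∫_-1.5^0 g(u) du = -10.03125.
R_5 = -9.57.
Error = -10.03125 − (-9.57) = -0.46125.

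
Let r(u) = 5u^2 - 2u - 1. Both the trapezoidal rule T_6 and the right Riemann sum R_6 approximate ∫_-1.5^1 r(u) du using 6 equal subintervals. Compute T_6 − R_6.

T_6 ≈ 6.4033565.
R_6 ≈ 4.0596065.
T_6 − R_6 = 2.34375.

2.34375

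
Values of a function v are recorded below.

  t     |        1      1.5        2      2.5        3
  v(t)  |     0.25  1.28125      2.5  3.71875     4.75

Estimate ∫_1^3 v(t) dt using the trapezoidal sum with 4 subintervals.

5

Δt = 0.5.
T_4 = (0.5/2)·[0.25 + 2·1.28125 + 2·2.5 + 2·3.71875 + 4.75] = 5.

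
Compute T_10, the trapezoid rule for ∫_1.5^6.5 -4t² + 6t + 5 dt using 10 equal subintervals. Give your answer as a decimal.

Δt = (6.5 − 1.5)/10 = 0.5.
f(1.5) = 5, f(2) = 1, f(2.5) = -5, f(3) = -13, f(3.5) = -23, f(4) = -35, f(4.5) = -49, f(5) = -65, f(5.5) = -83, f(6) = -103, f(6.5) = -125.
T_10 = (Δt/2)·[f(t_0) + 2f(t_1) + ... + 2f(t_{9}) + f(t_10)].
Sum = -217.5.

-217.5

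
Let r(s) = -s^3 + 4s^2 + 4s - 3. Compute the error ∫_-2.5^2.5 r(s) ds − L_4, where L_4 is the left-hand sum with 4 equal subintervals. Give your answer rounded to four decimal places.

-12.2396

Exact integral: ∫_-2.5^2.5 r(s) ds ≈ 26.666667.
L_4 = 38.90625.
Error ≈ 26.666667 − 38.90625 ≈ -12.2396.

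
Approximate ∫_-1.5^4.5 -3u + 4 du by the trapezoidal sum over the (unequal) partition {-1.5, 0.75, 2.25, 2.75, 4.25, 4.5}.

Subinterval widths: 2.25, 1.5, 0.5, 1.5, 0.25.
f(-1.5) = 8.5, f(0.75) = 1.75, f(2.25) = -2.75, f(2.75) = -4.25, f(4.25) = -8.75, f(4.5) = -9.5.
On each subinterval the trapezoid contributes (Δu_i/2)·[f(u_{i-1}) + f(u_i)].
Sum = -3.

-3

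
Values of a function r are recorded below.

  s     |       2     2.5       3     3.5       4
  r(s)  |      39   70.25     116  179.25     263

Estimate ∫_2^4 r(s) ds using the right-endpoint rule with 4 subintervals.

Δs = 0.5.
Sum = 0.5·[70.25 + 116 + 179.25 + 263] = 314.25.

314.25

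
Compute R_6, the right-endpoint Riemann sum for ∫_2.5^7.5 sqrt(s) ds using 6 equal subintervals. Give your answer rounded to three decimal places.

11.532

Δs = (7.5 − 2.5)/6 = 5/6.
Right endpoints: 10/3, 25/6, 5, 35/6, 20/3, 7.5.
f(10/3) ≈ 1.826, f(25/6) ≈ 2.041, f(5) ≈ 2.236, f(35/6) ≈ 2.415, f(20/3) ≈ 2.582, f(7.5) ≈ 2.739.
Sum = Δs · [f(10/3) + f(25/6) + f(5) + ...].
Sum ≈ 11.532.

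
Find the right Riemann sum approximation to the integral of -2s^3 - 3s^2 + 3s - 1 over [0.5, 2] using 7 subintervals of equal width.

-14.25

Δs = (2 − 0.5)/7 = 3/14.
Right endpoints: 5/7, 13/14, 8/7, 19/14, 11/7, 25/14, 2.
f(5/7) = -383/343, f(13/14) = -824/343, f(8/7) = -1535/343, f(19/14) = -5113/686, f(11/7) = -3929/343, f(25/14) = -5693/343, f(2) = -23.
Sum = Δs · [f(5/7) + f(13/14) + f(8/7) + ...].
Sum = -14.25.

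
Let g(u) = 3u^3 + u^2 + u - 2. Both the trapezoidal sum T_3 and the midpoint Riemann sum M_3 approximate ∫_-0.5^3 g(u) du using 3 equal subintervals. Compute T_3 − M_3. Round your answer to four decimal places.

14.5894

T_3 ≈ 76.846065.
M_3 ≈ 62.256655.
T_3 − M_3 ≈ 14.5894.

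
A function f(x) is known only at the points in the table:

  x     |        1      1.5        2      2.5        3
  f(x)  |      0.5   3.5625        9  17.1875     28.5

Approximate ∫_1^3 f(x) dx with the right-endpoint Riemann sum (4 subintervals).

29.125

Δx = 0.5.
Sum = 0.5·[3.5625 + 9 + 17.1875 + 28.5] = 29.125.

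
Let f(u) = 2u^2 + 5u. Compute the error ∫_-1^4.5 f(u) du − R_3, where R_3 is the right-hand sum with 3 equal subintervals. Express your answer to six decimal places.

-66.662037

Exact integral: ∫_-1^4.5 f(u) du ≈ 109.54166667.
R_3 ≈ 176.20370370.
Error ≈ 109.54166667 − 176.20370370 ≈ -66.662037.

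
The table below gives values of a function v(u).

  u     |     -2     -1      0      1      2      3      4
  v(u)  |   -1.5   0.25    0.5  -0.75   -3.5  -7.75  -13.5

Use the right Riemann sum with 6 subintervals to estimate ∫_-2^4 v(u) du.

Δu = 1.
Sum = 1·[0.25 + 0.5 + (-0.75) + (-3.5) + (-7.75) + (-13.5)] = -24.75.

-24.75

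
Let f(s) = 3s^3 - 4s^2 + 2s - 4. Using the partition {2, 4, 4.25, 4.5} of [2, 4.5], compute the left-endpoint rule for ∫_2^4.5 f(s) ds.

89.63671875

Subinterval widths: 2, 0.25, 0.25.
Left endpoints: 2, 4, 4.25.
f(2) = 8, f(4) = 132, f(4.25) = 162.546875.
Sum = Σ Δs_i · f(s_i).
Sum = 89.63671875.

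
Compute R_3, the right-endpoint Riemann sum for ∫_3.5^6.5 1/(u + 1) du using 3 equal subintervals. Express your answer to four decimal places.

Δu = (6.5 − 3.5)/3 = 1.
Right endpoints: 4.5, 5.5, 6.5.
f(4.5) = 2/11, f(5.5) = 2/13, f(6.5) = 2/15.
Sum = Δu · [f(4.5) + f(5.5) + f(6.5)].
Sum ≈ 0.4690.

0.4690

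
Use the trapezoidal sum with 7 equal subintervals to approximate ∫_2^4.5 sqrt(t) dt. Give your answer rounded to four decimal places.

Δt = (4.5 − 2)/7 = 5/14.
f(2) ≈ 1.4142, f(33/14) ≈ 1.5353, f(19/7) ≈ 1.6475, f(43/14) ≈ 1.7525, f(24/7) ≈ 1.8516, f(53/14) ≈ 1.9457, f(29/7) ≈ 2.0354, f(4.5) ≈ 2.1213.
T_7 = (Δt/2)·[f(t_0) + 2f(t_1) + ... + 2f(t_{6}) + f(t_7)].
Sum ≈ 4.4771.

4.4771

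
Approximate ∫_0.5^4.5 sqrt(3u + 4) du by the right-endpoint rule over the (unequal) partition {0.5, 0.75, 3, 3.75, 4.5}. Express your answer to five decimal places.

Subinterval widths: 0.25, 2.25, 0.75, 0.75.
Right endpoints: 0.75, 3, 3.75, 4.5.
f(0.75) ≈ 2.50000, f(3) ≈ 3.60555, f(3.75) ≈ 3.90512, f(4.5) ≈ 4.18330.
Sum = Σ Δu_i · f(u_i).
Sum ≈ 14.80381.

14.80381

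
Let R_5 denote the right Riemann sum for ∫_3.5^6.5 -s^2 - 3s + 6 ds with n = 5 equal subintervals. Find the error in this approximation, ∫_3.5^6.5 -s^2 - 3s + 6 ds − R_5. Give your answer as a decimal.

Exact integral: ∫_3.5^6.5 f(s) ds = -104.25.
R_5 = -116.13.
Error = -104.25 − (-116.13) = 11.88.

11.88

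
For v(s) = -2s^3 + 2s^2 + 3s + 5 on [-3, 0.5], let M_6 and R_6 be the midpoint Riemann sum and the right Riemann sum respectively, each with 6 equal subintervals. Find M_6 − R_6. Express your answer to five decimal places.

M_6 ≈ 61.9842303.
R_6 ≈ 46.9482060.
M_6 − R_6 ≈ 15.03602.

15.03602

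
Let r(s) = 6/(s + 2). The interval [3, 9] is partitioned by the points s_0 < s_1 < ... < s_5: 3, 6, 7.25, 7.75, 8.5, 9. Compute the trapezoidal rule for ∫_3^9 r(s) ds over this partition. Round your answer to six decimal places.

4.839439

Subinterval widths: 3, 1.25, 0.5, 0.75, 0.5.
r(3) = 1.2, r(6) = 0.75, r(7.25) = 24/37, r(7.75) = 8/13, r(8.5) = 4/7, r(9) = 6/11.
On each subinterval the trapezoid contributes (Δs_i/2)·[r(s_{i-1}) + r(s_i)].
Sum ≈ 4.839439.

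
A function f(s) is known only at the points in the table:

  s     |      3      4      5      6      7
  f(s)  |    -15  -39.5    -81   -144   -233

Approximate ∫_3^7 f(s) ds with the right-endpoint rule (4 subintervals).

Δs = 1.
Sum = 1·[(-39.5) + (-81) + (-144) + (-233)] = -497.5.

-497.5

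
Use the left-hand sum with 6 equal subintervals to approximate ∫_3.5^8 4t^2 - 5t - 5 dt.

406.125

Δt = (8 − 3.5)/6 = 0.75.
Left endpoints: 3.5, 4.25, 5, 5.75, 6.5, 7.25.
f(3.5) = 26.5, f(4.25) = 46, f(5) = 70, f(5.75) = 98.5, f(6.5) = 131.5, f(7.25) = 169.
Sum = Δt · [f(3.5) + f(4.25) + f(5) + ...].
Sum = 406.125.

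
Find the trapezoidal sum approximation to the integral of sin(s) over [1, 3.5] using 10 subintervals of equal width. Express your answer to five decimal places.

1.46906

Δs = (3.5 − 1)/10 = 0.25.
f(1) ≈ 0.84147, f(1.25) ≈ 0.94898, f(1.5) ≈ 0.99749, f(1.75) ≈ 0.98399, f(2) ≈ 0.90930, f(2.25) ≈ 0.77807, f(2.5) ≈ 0.59847, f(2.75) ≈ 0.38166, f(3) ≈ 0.14112, f(3.25) ≈ -0.10820, f(3.5) ≈ -0.35078.
T_10 = (Δs/2)·[f(s_0) + 2f(s_1) + ... + 2f(s_{9}) + f(s_10)].
Sum ≈ 1.46906.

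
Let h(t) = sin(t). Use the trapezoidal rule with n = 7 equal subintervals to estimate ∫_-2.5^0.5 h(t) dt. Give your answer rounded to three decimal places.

-1.653

Δt = (0.5 − (-2.5))/7 = 3/7.
h(-2.5) ≈ -0.598, h(-29/14) ≈ -0.877, h(-23/14) ≈ -0.997, h(-17/14) ≈ -0.937, h(-11/14) ≈ -0.707, h(-5/14) ≈ -0.350, h(1/14) ≈ 0.071, h(0.5) ≈ 0.479.
T_7 = (Δt/2)·[h(t_0) + 2h(t_1) + ... + 2h(t_{6}) + h(t_7)].
Sum ≈ -1.653.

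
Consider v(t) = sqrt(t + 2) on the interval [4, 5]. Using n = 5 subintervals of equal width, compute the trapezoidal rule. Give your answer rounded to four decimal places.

Δt = (5 − 4)/5 = 0.2.
v(4) ≈ 2.4495, v(4.2) ≈ 2.4900, v(4.4) ≈ 2.5298, v(4.6) ≈ 2.5690, v(4.8) ≈ 2.6077, v(5) ≈ 2.6458.
T_5 = (Δt/2)·[v(t_0) + 2v(t_1) + ... + 2v(t_{4}) + v(t_5)].
Sum ≈ 2.5488.

2.5488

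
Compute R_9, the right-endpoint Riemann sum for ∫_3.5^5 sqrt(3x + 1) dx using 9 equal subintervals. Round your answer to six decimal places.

5.606492

Δx = (5 − 3.5)/9 = 1/6.
Right endpoints: 11/3, 23/6, 4, 25/6, 13/3, 4.5, 14/3, 29/6, 5.
f(11/3) ≈ 3.464102, f(23/6) ≈ 3.535534, f(4) ≈ 3.605551, f(25/6) ≈ 3.674235, f(13/3) ≈ 3.741657, f(4.5) ≈ 3.807887, f(14/3) ≈ 3.872983, f(29/6) ≈ 3.937004, f(5) ≈ 4.000000.
Sum = Δx · [f(11/3) + f(23/6) + f(4) + ...].
Sum ≈ 5.606492.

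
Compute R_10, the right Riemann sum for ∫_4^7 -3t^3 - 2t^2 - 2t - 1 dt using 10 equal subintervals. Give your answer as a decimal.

-1969.4175

Δt = (7 − 4)/10 = 0.3.
Right endpoints: 4.3, 4.6, 4.9, 5.2, 5.5, 5.8, 6.1, 6.4, 6.7, 7.
f(4.3) = -285.101, f(4.6) = -344.528, f(4.9) = -411.767, f(5.2) = -487.304, f(5.5) = -571.625, f(5.8) = -665.216, f(6.1) = -768.563, f(6.4) = -882.152, f(6.7) = -1006.469, f(7) = -1142.
Sum = Δt · [f(4.3) + f(4.6) + f(4.9) + ...].
Sum = -1969.4175.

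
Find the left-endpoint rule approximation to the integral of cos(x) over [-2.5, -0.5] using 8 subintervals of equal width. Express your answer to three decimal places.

Δx = (-0.5 − (-2.5))/8 = 0.25.
Left endpoints: -2.5, -2.25, -2, -1.75, -1.5, -1.25, -1, -0.75.
f(-2.5) ≈ -0.801, f(-2.25) ≈ -0.628, f(-2) ≈ -0.416, f(-1.75) ≈ -0.178, f(-1.5) ≈ 0.071, f(-1.25) ≈ 0.315, f(-1) ≈ 0.540, f(-0.75) ≈ 0.732.
Sum = Δx · [f(-2.5) + f(-2.25) + f(-2) + ...].
Sum ≈ -0.091.

-0.091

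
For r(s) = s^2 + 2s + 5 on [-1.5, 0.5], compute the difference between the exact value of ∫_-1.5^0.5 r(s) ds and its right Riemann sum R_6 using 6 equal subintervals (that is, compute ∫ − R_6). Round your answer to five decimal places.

-0.37037

Exact integral: ∫_-1.5^0.5 r(s) ds ≈ 9.1666667.
R_6 ≈ 9.5370370.
Error ≈ 9.1666667 − 9.5370370 ≈ -0.37037.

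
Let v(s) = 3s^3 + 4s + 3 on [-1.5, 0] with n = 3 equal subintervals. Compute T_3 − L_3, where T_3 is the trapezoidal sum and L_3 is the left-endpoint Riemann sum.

4.03125

T_3 = -4.21875.
L_3 = -8.25.
T_3 − L_3 = 4.03125.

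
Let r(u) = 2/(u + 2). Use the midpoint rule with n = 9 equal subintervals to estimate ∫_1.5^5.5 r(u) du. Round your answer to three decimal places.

Δu = (5.5 − 1.5)/9 = 4/9.
Midpoints: 31/18, 13/6, 47/18, 55/18, 3.5, 71/18, 79/18, 29/6, 95/18.
r(31/18) = 36/67, r(13/6) = 0.48, r(47/18) = 36/83, r(55/18) = 36/91, r(3.5) = 4/11, r(71/18) = 36/107, r(79/18) = 36/115, r(29/6) = 12/41, r(95/18) = 36/131.
Sum = Δu · [r(31/18) + r(13/6) + r(47/18) + ...].
Sum ≈ 1.523.

1.523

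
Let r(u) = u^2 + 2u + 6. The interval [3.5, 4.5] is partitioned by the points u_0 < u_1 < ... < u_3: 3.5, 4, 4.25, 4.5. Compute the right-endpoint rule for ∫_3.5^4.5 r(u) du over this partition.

31.953125

Subinterval widths: 0.5, 0.25, 0.25.
Right endpoints: 4, 4.25, 4.5.
r(4) = 30, r(4.25) = 32.5625, r(4.5) = 35.25.
Sum = Σ Δu_i · r(u_i).
Sum = 31.953125.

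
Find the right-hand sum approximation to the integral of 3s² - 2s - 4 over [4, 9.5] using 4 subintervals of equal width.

847.90234375

Δs = (9.5 − 4)/4 = 1.375.
Right endpoints: 5.375, 6.75, 8.125, 9.5.
f(5.375) = 71.921875, f(6.75) = 119.1875, f(8.125) = 177.796875, f(9.5) = 247.75.
Sum = Δs · [f(5.375) + f(6.75) + f(8.125) + f(9.5)].
Sum = 847.90234375.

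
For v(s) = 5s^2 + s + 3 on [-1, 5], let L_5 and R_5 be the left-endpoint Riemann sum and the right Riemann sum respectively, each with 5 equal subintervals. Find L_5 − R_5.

L_5 = 171.6.
R_5 = 322.8.
L_5 − R_5 = -151.2.

-151.2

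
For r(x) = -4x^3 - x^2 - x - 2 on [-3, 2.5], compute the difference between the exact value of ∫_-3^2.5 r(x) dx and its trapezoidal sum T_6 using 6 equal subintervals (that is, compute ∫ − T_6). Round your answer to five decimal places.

Exact integral: ∫_-3^2.5 r(x) dx ≈ 18.1041667.
T_6 ≈ 19.6446759.
Error ≈ 18.1041667 − 19.6446759 ≈ -1.54051.

-1.54051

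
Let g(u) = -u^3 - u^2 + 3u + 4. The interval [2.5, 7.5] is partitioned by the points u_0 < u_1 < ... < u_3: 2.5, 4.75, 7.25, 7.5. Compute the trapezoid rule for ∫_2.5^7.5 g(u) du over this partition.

Subinterval widths: 2.25, 2.5, 0.25.
g(2.5) = -10.375, g(4.75) = -111.484375, g(7.25) = -407.890625, g(7.5) = -451.625.
On each subinterval the trapezoid contributes (Δu_i/2)·[g(u_{i-1}) + g(u_i)].
Sum = -893.75.

-893.75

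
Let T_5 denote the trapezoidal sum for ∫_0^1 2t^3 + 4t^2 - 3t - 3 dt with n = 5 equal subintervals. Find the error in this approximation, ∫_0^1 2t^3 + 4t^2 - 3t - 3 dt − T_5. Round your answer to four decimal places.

-0.0467

Exact integral: ∫_0^1 f(t) dt ≈ -2.666667.
T_5 = -2.62.
Error ≈ -2.666667 − (-2.62) ≈ -0.0467.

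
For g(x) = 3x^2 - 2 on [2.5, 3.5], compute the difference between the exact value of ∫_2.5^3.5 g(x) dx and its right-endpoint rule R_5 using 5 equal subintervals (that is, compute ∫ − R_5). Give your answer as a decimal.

Exact integral: ∫_2.5^3.5 g(x) dx = 25.25.
R_5 = 27.07.
Error = 25.25 − 27.07 = -1.82.

-1.82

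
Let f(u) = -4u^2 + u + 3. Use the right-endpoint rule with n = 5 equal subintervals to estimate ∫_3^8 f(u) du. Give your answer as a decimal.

Δu = (8 − 3)/5 = 1.
Right endpoints: 4, 5, 6, 7, 8.
f(4) = -57, f(5) = -92, f(6) = -135, f(7) = -186, f(8) = -245.
Sum = Δu · [f(4) + f(5) + f(6) + f(7) + f(8)].
Sum = -715.

-715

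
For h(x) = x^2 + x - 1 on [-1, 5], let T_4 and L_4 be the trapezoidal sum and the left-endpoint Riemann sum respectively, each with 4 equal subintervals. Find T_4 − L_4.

22.5

T_4 = 50.25.
L_4 = 27.75.
T_4 − L_4 = 22.5.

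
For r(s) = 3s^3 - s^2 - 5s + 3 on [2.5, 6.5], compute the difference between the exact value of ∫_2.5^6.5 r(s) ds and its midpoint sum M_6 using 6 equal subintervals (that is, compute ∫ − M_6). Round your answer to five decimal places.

Exact integral: ∫_2.5^6.5 r(s) ds ≈ 1145.1666667.
M_6 ≈ 1139.3148148.
Error ≈ 1145.1666667 − 1139.3148148 ≈ 5.85185.

5.85185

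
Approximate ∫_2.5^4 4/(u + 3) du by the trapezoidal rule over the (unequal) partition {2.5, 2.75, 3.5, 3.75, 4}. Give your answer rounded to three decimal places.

0.966

Subinterval widths: 0.25, 0.75, 0.25, 0.25.
f(2.5) = 8/11, f(2.75) = 16/23, f(3.5) = 8/13, f(3.75) = 16/27, f(4) = 4/7.
On each subinterval the trapezoid contributes (Δu_i/2)·[f(u_{i-1}) + f(u_i)].
Sum ≈ 0.966.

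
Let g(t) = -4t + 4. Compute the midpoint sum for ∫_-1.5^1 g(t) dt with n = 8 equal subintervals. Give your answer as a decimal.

12.5

Δt = (1 − (-1.5))/8 = 0.3125.
Midpoints: -1.34375, -1.03125, -0.71875, -0.40625, -0.09375, 0.21875, 0.53125, 0.84375.
g(-1.34375) = 9.375, g(-1.03125) = 8.125, g(-0.71875) = 6.875, g(-0.40625) = 5.625, g(-0.09375) = 4.375, g(0.21875) = 3.125, g(0.53125) = 1.875, g(0.84375) = 0.625.
Sum = Δt · [g(-1.34375) + g(-1.03125) + g(-0.71875) + ...].
Sum = 12.5.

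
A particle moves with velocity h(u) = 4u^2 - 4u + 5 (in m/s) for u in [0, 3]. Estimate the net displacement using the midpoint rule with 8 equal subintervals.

Δu = (3 − 0)/8 = 0.375.
Midpoints: 0.1875, 0.5625, 0.9375, 1.3125, 1.6875, 2.0625, 2.4375, 2.8125.
h(0.1875) = 4.390625, h(0.5625) = 4.015625, h(0.9375) = 4.765625, h(1.3125) = 6.640625, h(1.6875) = 9.640625, h(2.0625) = 13.765625, h(2.4375) = 19.015625, h(2.8125) = 25.390625.
Sum = Δu · [h(0.1875) + h(0.5625) + h(0.9375) + ...].
Sum = 32.859375.

32.859375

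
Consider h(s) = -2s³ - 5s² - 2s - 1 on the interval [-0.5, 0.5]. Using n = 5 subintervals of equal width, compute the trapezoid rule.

Δs = (0.5 − (-0.5))/5 = 0.2.
h(-0.5) = -1, h(-0.3) = -0.796, h(-0.1) = -0.848, h(0.1) = -1.252, h(0.3) = -2.104, h(0.5) = -3.5.
T_5 = (Δs/2)·[h(s_0) + 2h(s_1) + ... + 2h(s_{4}) + h(s_5)].
Sum = -1.45.

-1.45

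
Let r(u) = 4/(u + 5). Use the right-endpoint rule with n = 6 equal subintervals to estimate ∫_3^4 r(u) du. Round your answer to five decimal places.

Δu = (4 − 3)/6 = 1/6.
Right endpoints: 19/6, 10/3, 3.5, 11/3, 23/6, 4.
r(19/6) = 24/49, r(10/3) = 0.48, r(3.5) = 8/17, r(11/3) = 6/13, r(23/6) = 24/53, r(4) = 4/9.
Sum = Δu · [r(19/6) + r(10/3) + r(3.5) + ...].
Sum ≈ 0.46653.

0.46653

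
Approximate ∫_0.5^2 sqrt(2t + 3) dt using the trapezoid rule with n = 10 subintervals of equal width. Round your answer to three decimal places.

Δt = (2 − 0.5)/10 = 0.15.
f(0.5) ≈ 2.000, f(0.65) ≈ 2.074, f(0.8) ≈ 2.145, f(0.95) ≈ 2.214, f(1.1) ≈ 2.280, f(1.25) ≈ 2.345, f(1.4) ≈ 2.408, f(1.55) ≈ 2.470, f(1.7) ≈ 2.530, f(1.85) ≈ 2.588, f(2) ≈ 2.646.
T_10 = (Δt/2)·[f(t_0) + 2f(t_1) + ... + 2f(t_{9}) + f(t_10)].
Sum ≈ 3.507.

3.507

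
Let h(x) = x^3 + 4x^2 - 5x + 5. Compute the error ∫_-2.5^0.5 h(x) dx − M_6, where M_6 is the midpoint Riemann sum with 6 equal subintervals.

Exact integral: ∫_-2.5^0.5 h(x) dx = 41.25.
M_6 = 41.1875.
Error = 41.25 − 41.1875 = 0.0625.

0.0625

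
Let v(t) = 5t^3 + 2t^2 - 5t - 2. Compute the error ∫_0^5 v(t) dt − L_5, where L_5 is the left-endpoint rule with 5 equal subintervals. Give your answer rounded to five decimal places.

Exact integral: ∫_0^5 v(t) dt ≈ 792.0833333.
L_5 = 500.
Error ≈ 792.0833333 − 500 ≈ 292.08333.

292.08333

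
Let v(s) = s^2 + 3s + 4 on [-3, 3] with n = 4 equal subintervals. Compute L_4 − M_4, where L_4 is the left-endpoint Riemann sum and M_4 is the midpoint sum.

-10.125

L_4 = 30.75.
M_4 = 40.875.
L_4 − M_4 = -10.125.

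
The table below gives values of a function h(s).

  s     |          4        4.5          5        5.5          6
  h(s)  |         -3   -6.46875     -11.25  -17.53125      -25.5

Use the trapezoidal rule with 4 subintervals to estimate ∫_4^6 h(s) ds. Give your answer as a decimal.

-24.75

Δs = 0.5.
T_4 = (0.5/2)·[(-3) + 2·(-6.46875) + 2·(-11.25) + 2·(-17.53125) + (-25.5)] = -24.75.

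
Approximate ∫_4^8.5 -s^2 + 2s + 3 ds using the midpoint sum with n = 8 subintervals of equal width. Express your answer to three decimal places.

Δs = (8.5 − 4)/8 = 0.5625.
Midpoints: 4.28125, 4.84375, 5.40625, 5.96875, 6.53125, 7.09375, 7.65625, 8.21875.
f(4.28125) = -6929/1024, f(4.84375) = -11033/1024, f(5.40625) = -15785/1024, f(5.96875) = -21185/1024, f(6.53125) = -27233/1024, f(7.09375) = -33929/1024, f(7.65625) = -41273/1024, f(8.21875) = -49265/1024.
Sum = Δs · [f(4.28125) + f(4.84375) + f(5.40625) + ...].
Sum ≈ -113.506.

-113.506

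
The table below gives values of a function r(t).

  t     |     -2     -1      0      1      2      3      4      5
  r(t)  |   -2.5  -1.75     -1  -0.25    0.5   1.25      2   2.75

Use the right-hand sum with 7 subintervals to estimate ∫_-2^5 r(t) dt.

Δt = 1.
Sum = 1·[(-1.75) + (-1) + (-0.25) + 0.5 + 1.25 + 2 + 2.75] = 3.5.

3.5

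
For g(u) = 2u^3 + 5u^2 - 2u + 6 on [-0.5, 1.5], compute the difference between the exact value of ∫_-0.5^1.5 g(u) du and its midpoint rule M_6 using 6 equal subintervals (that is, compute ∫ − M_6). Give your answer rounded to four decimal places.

0.1481

Exact integral: ∫_-0.5^1.5 g(u) du ≈ 18.333333.
M_6 ≈ 18.185185.
Error ≈ 18.333333 − 18.185185 ≈ 0.1481.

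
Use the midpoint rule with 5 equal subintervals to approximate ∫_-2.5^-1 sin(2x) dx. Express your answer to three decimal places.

0.355

Δx = (-1 − (-2.5))/5 = 0.3.
Midpoints: -2.35, -2.05, -1.75, -1.45, -1.15.
f(-2.35) ≈ 1.000, f(-2.05) ≈ 0.818, f(-1.75) ≈ 0.351, f(-1.45) ≈ -0.239, f(-1.15) ≈ -0.746.
Sum = Δx · [f(-2.35) + f(-2.05) + f(-1.75) + f(-1.45) + f(-1.15)].
Sum ≈ 0.355.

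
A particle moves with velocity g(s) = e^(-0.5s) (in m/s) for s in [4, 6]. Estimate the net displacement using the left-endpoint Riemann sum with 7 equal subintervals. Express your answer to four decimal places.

0.1836

Δs = (6 − 4)/7 = 2/7.
Left endpoints: 4, 30/7, 32/7, 34/7, 36/7, 38/7, 40/7.
g(4) ≈ 0.1353, g(30/7) ≈ 0.1173, g(32/7) ≈ 0.1017, g(34/7) ≈ 0.0882, g(36/7) ≈ 0.0764, g(38/7) ≈ 0.0663, g(40/7) ≈ 0.0574.
Sum = Δs · [g(4) + g(30/7) + g(32/7) + ...].
Sum ≈ 0.1836.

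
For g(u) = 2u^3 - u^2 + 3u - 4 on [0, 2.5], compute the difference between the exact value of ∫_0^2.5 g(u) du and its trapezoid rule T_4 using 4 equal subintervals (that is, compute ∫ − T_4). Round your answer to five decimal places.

Exact integral: ∫_0^2.5 g(u) du ≈ 13.6979167.
T_4 ≈ 14.7558594.
Error ≈ 13.6979167 − 14.7558594 ≈ -1.05794.

-1.05794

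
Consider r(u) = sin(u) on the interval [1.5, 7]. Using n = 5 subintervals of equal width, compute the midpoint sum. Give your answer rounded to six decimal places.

-0.718864

Δu = (7 − 1.5)/5 = 1.1.
Midpoints: 2.05, 3.15, 4.25, 5.35, 6.45.
r(2.05) ≈ 0.887362, r(3.15) ≈ -0.008407, r(4.25) ≈ -0.894989, r(5.35) ≈ -0.803520, r(6.45) ≈ 0.166042.
Sum = Δu · [r(2.05) + r(3.15) + r(4.25) + r(5.35) + r(6.45)].
Sum ≈ -0.718864.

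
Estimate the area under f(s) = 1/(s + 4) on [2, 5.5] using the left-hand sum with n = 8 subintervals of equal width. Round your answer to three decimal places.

0.473

Δs = (5.5 − 2)/8 = 0.4375.
Left endpoints: 2, 2.4375, 2.875, 3.3125, 3.75, 4.1875, 4.625, 5.0625.
f(2) = 1/6, f(2.4375) = 16/103, f(2.875) = 8/55, f(3.3125) = 16/117, f(3.75) = 4/31, f(4.1875) = 16/131, f(4.625) = 8/69, f(5.0625) = 16/145.
Sum = Δs · [f(2) + f(2.4375) + f(2.875) + ...].
Sum ≈ 0.473.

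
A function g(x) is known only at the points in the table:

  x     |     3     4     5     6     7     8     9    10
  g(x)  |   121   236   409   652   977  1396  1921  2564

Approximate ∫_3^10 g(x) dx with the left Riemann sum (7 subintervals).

5712

Δx = 1.
Sum = 1·[121 + 236 + 409 + 652 + 977 + 1396 + 1921] = 5712.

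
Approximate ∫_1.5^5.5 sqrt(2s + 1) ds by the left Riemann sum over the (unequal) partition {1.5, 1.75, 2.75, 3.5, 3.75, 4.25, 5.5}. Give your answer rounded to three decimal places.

10.551

Subinterval widths: 0.25, 1, 0.75, 0.25, 0.5, 1.25.
Left endpoints: 1.5, 1.75, 2.75, 3.5, 3.75, 4.25.
f(1.5) ≈ 2.000, f(1.75) ≈ 2.121, f(2.75) ≈ 2.550, f(3.5) ≈ 2.828, f(3.75) ≈ 2.915, f(4.25) ≈ 3.082.
Sum = Σ Δs_i · f(s_i).
Sum ≈ 10.551.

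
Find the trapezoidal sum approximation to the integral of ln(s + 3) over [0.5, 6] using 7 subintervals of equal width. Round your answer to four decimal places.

9.8814

Δs = (6 − 0.5)/7 = 11/14.
f(0.5) ≈ 1.2528, f(9/7) ≈ 1.4553, f(29/14) ≈ 1.6236, f(20/7) ≈ 1.7677, f(51/14) ≈ 1.8935, f(31/7) ≈ 2.0053, f(73/14) ≈ 2.1059, f(6) ≈ 2.1972.
T_7 = (Δs/2)·[f(s_0) + 2f(s_1) + ... + 2f(s_{6}) + f(s_7)].
Sum ≈ 9.8814.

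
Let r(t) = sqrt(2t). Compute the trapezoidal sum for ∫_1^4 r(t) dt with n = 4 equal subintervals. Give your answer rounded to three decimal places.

Δt = (4 − 1)/4 = 0.75.
r(1) ≈ 1.414, r(1.75) ≈ 1.871, r(2.5) ≈ 2.236, r(3.25) ≈ 2.550, r(4) ≈ 2.828.
T_4 = (Δt/2)·[r(t_0) + 2r(t_1) + 2r(t_2) + 2r(t_3) + r(t_4)].
Sum ≈ 6.583.

6.583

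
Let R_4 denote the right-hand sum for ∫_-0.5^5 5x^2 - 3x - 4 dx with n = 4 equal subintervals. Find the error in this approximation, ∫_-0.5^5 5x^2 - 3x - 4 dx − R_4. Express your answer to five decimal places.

Exact integral: ∫_-0.5^5 f(x) dx ≈ 149.4166667.
R_4 = 231.81640625.
Error ≈ 149.4166667 − 231.81640625 ≈ -82.39974.

-82.39974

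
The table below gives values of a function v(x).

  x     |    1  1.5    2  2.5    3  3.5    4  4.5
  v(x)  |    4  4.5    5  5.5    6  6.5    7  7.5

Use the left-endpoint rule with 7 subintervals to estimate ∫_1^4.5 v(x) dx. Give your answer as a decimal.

19.25

Δx = 0.5.
Sum = 0.5·[4 + 4.5 + 5 + 5.5 + 6 + 6.5 + 7] = 19.25.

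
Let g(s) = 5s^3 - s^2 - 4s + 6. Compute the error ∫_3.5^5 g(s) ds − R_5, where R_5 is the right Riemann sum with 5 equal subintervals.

-60.193125

Exact integral: ∫_3.5^5 g(s) ds = 549.796875.
R_5 = 609.99.
Error = 549.796875 − 609.99 = -60.193125.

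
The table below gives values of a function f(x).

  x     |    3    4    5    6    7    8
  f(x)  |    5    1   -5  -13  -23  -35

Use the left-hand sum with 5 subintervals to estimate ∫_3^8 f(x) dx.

-35

Δx = 1.
Sum = 1·[5 + 1 + (-5) + (-13) + (-23)] = -35.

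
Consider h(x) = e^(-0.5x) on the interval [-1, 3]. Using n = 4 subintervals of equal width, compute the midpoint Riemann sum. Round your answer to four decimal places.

2.8217

Δx = (3 − (-1))/4 = 1.
Midpoints: -0.5, 0.5, 1.5, 2.5.
h(-0.5) ≈ 1.2840, h(0.5) ≈ 0.7788, h(1.5) ≈ 0.4724, h(2.5) ≈ 0.2865.
Sum = Δx · [h(-0.5) + h(0.5) + h(1.5) + h(2.5)].
Sum ≈ 2.8217.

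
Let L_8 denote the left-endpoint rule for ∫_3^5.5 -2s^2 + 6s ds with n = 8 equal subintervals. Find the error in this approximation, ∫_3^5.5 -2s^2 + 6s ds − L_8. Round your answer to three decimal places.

-4.215

Exact integral: ∫_3^5.5 f(s) ds ≈ -29.16667.
L_8 ≈ -24.95117.
Error ≈ -29.16667 − (-24.95117) ≈ -4.215.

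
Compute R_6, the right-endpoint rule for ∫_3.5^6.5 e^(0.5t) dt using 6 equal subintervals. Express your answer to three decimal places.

45.289

Δt = (6.5 − 3.5)/6 = 0.5.
Right endpoints: 4, 4.5, 5, 5.5, 6, 6.5.
f(4) ≈ 7.389, f(4.5) ≈ 9.488, f(5) ≈ 12.182, f(5.5) ≈ 15.643, f(6) ≈ 20.086, f(6.5) ≈ 25.790.
Sum = Δt · [f(4) + f(4.5) + f(5) + ...].
Sum ≈ 45.289.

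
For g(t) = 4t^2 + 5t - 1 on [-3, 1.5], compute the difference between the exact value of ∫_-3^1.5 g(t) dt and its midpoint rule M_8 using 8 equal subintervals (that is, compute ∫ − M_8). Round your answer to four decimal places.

0.4746

Exact integral: ∫_-3^1.5 g(t) dt = 19.125.
M_8 ≈ 18.650391.
Error ≈ 19.125 − 18.650391 ≈ 0.4746.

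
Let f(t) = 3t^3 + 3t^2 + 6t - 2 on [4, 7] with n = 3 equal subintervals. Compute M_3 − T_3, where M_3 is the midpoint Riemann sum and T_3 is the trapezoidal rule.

M_3 = 1967.625.
T_3 = 2007.
M_3 − T_3 = -39.375.

-39.375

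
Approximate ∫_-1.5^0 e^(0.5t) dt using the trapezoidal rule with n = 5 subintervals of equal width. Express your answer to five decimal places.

Δt = (0 − (-1.5))/5 = 0.3.
f(-1.5) ≈ 0.47237, f(-1.2) ≈ 0.54881, f(-0.9) ≈ 0.63763, f(-0.6) ≈ 0.74082, f(-0.3) ≈ 0.86071, f(0) ≈ 1.00000.
T_5 = (Δt/2)·[f(t_0) + 2f(t_1) + ... + 2f(t_{4}) + f(t_5)].
Sum ≈ 1.05724.

1.05724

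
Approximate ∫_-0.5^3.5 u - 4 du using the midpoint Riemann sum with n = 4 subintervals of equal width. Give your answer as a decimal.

-10

Δu = (3.5 − (-0.5))/4 = 1.
Midpoints: 0, 1, 2, 3.
f(0) = -4, f(1) = -3, f(2) = -2, f(3) = -1.
Sum = Δu · [f(0) + f(1) + f(2) + f(3)].
Sum = -10.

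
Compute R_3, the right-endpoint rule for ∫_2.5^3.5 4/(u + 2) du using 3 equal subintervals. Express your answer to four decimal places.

Δu = (3.5 − 2.5)/3 = 1/3.
Right endpoints: 17/6, 19/6, 3.5.
f(17/6) = 24/29, f(19/6) = 24/31, f(3.5) = 8/11.
Sum = Δu · [f(17/6) + f(19/6) + f(3.5)].
Sum ≈ 0.7764.

0.7764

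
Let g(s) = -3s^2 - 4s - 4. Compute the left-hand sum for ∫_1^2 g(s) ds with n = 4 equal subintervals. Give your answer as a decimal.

-15.40625

Δs = (2 − 1)/4 = 0.25.
Left endpoints: 1, 1.25, 1.5, 1.75.
g(1) = -11, g(1.25) = -13.6875, g(1.5) = -16.75, g(1.75) = -20.1875.
Sum = Δs · [g(1) + g(1.25) + g(1.5) + g(1.75)].
Sum = -15.40625.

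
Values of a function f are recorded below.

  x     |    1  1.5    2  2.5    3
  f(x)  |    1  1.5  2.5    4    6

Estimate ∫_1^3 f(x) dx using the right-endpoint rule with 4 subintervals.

7

Δx = 0.5.
Sum = 0.5·[1.5 + 2.5 + 4 + 6] = 7.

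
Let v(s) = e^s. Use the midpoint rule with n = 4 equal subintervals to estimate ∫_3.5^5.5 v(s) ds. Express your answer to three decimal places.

209.389

Δs = (5.5 − 3.5)/4 = 0.5.
Midpoints: 3.75, 4.25, 4.75, 5.25.
v(3.75) ≈ 42.521, v(4.25) ≈ 70.105, v(4.75) ≈ 115.584, v(5.25) ≈ 190.566.
Sum = Δs · [v(3.75) + v(4.25) + v(4.75) + v(5.25)].
Sum ≈ 209.389.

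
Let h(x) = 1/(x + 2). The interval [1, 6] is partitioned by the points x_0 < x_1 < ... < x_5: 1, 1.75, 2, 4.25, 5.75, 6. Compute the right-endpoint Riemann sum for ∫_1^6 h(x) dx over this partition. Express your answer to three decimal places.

0.847

Subinterval widths: 0.75, 0.25, 2.25, 1.5, 0.25.
Right endpoints: 1.75, 2, 4.25, 5.75, 6.
h(1.75) = 4/15, h(2) = 0.25, h(4.25) = 0.16, h(5.75) = 4/31, h(6) = 0.125.
Sum = Σ Δx_i · h(x_i).
Sum ≈ 0.847.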